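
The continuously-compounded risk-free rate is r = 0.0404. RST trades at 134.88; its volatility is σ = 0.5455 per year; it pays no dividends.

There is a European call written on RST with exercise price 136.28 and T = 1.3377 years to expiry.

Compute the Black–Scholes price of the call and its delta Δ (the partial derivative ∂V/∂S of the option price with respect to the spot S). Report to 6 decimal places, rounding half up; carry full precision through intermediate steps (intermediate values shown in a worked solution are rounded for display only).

price = 35.640967
Δ = 0.649789

σ√T = 0.5455·√1.3377 = 0.630920
d₁ = (ln(S/K) + (r+σ²/2)T) / (σ√T) = (ln(134.88/136.28) + (0.0404+0.5455²/2)·1.3377) / 0.630920 = (-0.010326 + 0.253073) / 0.630920 = 0.384751
d₂ = d₁ − σ√T = 0.384751 − 0.630920 = -0.246169
e^{−rT} = 0.947391
N(d₁) = 0.649789,  N(d₂) = 0.402776
Call price V = S·N(d₁) − K·e^{−rT}·N(d₂) = 87.643534 − 52.002567 = 35.640967
Δ = N(d₁) = 0.649789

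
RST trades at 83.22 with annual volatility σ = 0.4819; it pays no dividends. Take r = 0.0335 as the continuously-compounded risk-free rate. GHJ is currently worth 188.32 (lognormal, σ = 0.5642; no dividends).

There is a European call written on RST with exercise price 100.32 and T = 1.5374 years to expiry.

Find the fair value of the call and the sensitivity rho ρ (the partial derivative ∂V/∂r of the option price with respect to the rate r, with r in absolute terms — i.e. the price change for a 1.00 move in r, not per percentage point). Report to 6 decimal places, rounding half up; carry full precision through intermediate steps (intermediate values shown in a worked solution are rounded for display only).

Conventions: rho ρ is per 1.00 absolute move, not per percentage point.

price = 15.450110
ρ = 43.900066

σ√T = 0.4819·√1.5374 = 0.597517
d₁ = (ln(S/K) + (r+σ²/2)T) / (σ√T) = (ln(83.22/100.32) + (0.0335+0.4819²/2)·1.5374) / 0.597517 = (-0.186877 + 0.230016) / 0.597517 = 0.072197
d₂ = d₁ − σ√T = 0.072197 − 0.597517 = -0.525320
e^{−rT} = 0.949801
N(d₁) = 0.528777,  N(d₂) = 0.299680
Call price V = S·N(d₁) − K·e^{−rT}·N(d₂) = 44.004855 − 28.554745 = 15.450110
ρ = K·T·e^{−rT}·N(d₂) = 43.900066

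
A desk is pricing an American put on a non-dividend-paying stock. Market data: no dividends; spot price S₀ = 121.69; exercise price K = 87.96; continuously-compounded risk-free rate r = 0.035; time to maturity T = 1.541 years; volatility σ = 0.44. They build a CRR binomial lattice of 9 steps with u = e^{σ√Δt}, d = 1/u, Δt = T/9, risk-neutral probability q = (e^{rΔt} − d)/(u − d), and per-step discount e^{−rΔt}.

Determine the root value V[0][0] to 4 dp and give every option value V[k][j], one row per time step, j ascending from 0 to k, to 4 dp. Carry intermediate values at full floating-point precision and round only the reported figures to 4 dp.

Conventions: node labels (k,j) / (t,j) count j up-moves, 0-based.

Δt=0.17122  u=1.19970  d=0.83354  q=0.47102  discount=0.99403
step 9 (expiry): payoffs max(K−S,0) = 64.3217 53.9381 38.9934 17.4839 0.0000 0.0000 0.0000 0.0000 0.0000 0.0000
k=8: (k=8,j=0): S=28.3588, K−S=59.6012, hold=59.0757 ⇒ V=59.6012 exercise | (k=8,j=1): S=40.8159, K−S=47.1441, hold=46.6186 ⇒ V=47.1441 exercise | (k=8,j=2): S=58.7450, K−S=29.2150, hold=28.6894 ⇒ V=29.2150 exercise | (k=8,j=3): S=84.5499, K−S=3.4101, hold=9.1933 ⇒ V=9.1933 continue | (k=8,j=4): S=121.6900, K−S=0.0000, hold=0.0000 ⇒ V=0.0000 continue | (k=8,j=5): S=175.1446, K−S=0.0000, hold=0.0000 ⇒ V=0.0000 continue | (k=8,j=6): S=252.0802, K−S=0.0000, hold=0.0000 ⇒ V=0.0000 continue | (k=8,j=7): S=362.8112, K−S=0.0000, hold=0.0000 ⇒ V=0.0000 continue | (k=8,j=8): S=522.1829, K−S=0.0000, hold=0.0000 ⇒ V=0.0000 continue
k=7: (k=7,j=0): S=34.0219, K−S=53.9381, hold=53.4126 ⇒ V=53.9381 exercise | (k=7,j=1): S=48.9666, K−S=38.9934, hold=38.4678 ⇒ V=38.9934 exercise | (k=7,j=2): S=70.4761, K−S=17.4839, hold=19.6661 ⇒ V=19.6661 continue | (k=7,j=3): S=101.4341, K−S=0.0000, hold=4.8340 ⇒ V=4.8340 continue | (k=7,j=4): S=145.9909, K−S=0.0000, hold=0.0000 ⇒ V=0.0000 continue | (k=7,j=5): S=210.1202, K−S=0.0000, hold=0.0000 ⇒ V=0.0000 continue | (k=7,j=6): S=302.4195, K−S=0.0000, hold=0.0000 ⇒ V=0.0000 continue | (k=7,j=7): S=435.2629, K−S=0.0000, hold=0.0000 ⇒ V=0.0000 continue
k=6: (k=6,j=0): S=40.8159, K−S=47.1441, hold=46.6186 ⇒ V=47.1441 exercise | (k=6,j=1): S=58.7450, K−S=29.2150, hold=29.7112 ⇒ V=29.7112 continue | (k=6,j=2): S=84.5499, K−S=3.4101, hold=12.6040 ⇒ V=12.6040 continue | (k=6,j=3): S=121.6900, K−S=0.0000, hold=2.5418 ⇒ V=2.5418 continue | (k=6,j=4): S=175.1446, K−S=0.0000, hold=0.0000 ⇒ V=0.0000 continue | (k=6,j=5): S=252.0802, K−S=0.0000, hold=0.0000 ⇒ V=0.0000 continue | (k=6,j=6): S=362.8112, K−S=0.0000, hold=0.0000 ⇒ V=0.0000 continue
k=5: (k=5,j=0): S=48.9666, K−S=38.9934, hold=38.7002 ⇒ V=38.9934 exercise | (k=5,j=1): S=70.4761, K−S=17.4839, hold=21.5239 ⇒ V=21.5239 continue | (k=5,j=2): S=101.4341, K−S=0.0000, hold=7.8175 ⇒ V=7.8175 continue | (k=5,j=3): S=145.9909, K−S=0.0000, hold=1.3365 ⇒ V=1.3365 continue | (k=5,j=4): S=210.1202, K−S=0.0000, hold=0.0000 ⇒ V=0.0000 continue | (k=5,j=5): S=302.4195, K−S=0.0000, hold=0.0000 ⇒ V=0.0000 continue
k=4: (k=4,j=0): S=58.7450, K−S=29.2150, hold=30.5810 ⇒ V=30.5810 continue | (k=4,j=1): S=84.5499, K−S=3.4101, hold=14.9778 ⇒ V=14.9778 continue | (k=4,j=2): S=121.6900, K−S=0.0000, hold=4.7363 ⇒ V=4.7363 continue | (k=4,j=3): S=175.1446, K−S=0.0000, hold=0.7028 ⇒ V=0.7028 continue | (k=4,j=4): S=252.0802, K−S=0.0000, hold=0.0000 ⇒ V=0.0000 continue
k=3: (k=3,j=0): S=70.4761, K−S=17.4839, hold=23.0927 ⇒ V=23.0927 continue | (k=3,j=1): S=101.4341, K−S=0.0000, hold=10.0931 ⇒ V=10.0931 continue | (k=3,j=2): S=145.9909, K−S=0.0000, hold=2.8195 ⇒ V=2.8195 continue | (k=3,j=3): S=210.1202, K−S=0.0000, hold=0.3695 ⇒ V=0.3695 continue
k=2: (k=2,j=0): S=84.5499, K−S=3.4101, hold=16.8682 ⇒ V=16.8682 continue | (k=2,j=1): S=121.6900, K−S=0.0000, hold=6.6272 ⇒ V=6.6272 continue | (k=2,j=2): S=175.1446, K−S=0.0000, hold=1.6555 ⇒ V=1.6555 continue
k=1: (k=1,j=0): S=101.4341, K−S=0.0000, hold=11.9725 ⇒ V=11.9725 continue | (k=1,j=1): S=145.9909, K−S=0.0000, hold=4.2598 ⇒ V=4.2598 continue
k=0: (k=0,j=0): S=121.6900, K−S=0.0000, hold=8.2898 ⇒ V=8.2898 continue

price = 8.2898
tree:
8.2898
11.9725 4.2598
16.8682 6.6272 1.6555
23.0927 10.0931 2.8195 0.3695
30.5810 14.9778 4.7363 0.7028 0.0000
38.9934 21.5239 7.8175 1.3365 0.0000 0.0000
47.1441 29.7112 12.6040 2.5418 0.0000 0.0000 0.0000
53.9381 38.9934 19.6661 4.8340 0.0000 0.0000 0.0000 0.0000
59.6012 47.1441 29.2150 9.1933 0.0000 0.0000 0.0000 0.0000 0.0000
64.3217 53.9381 38.9934 17.4839 0.0000 0.0000 0.0000 0.0000 0.0000 0.0000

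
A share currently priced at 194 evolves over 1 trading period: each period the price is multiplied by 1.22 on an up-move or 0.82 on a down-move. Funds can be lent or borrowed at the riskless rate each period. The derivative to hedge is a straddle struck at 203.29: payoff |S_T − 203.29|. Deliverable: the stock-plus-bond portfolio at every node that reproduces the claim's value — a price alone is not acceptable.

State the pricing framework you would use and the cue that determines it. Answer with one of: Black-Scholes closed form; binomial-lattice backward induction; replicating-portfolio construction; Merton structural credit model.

Key observation: what is demanded is not a single number but the (Δ, B) position at each node of the 1.22/0.82 tree starting at 194; constructing those positions is the replicating-portfolio method.

framework: replicating-portfolio construction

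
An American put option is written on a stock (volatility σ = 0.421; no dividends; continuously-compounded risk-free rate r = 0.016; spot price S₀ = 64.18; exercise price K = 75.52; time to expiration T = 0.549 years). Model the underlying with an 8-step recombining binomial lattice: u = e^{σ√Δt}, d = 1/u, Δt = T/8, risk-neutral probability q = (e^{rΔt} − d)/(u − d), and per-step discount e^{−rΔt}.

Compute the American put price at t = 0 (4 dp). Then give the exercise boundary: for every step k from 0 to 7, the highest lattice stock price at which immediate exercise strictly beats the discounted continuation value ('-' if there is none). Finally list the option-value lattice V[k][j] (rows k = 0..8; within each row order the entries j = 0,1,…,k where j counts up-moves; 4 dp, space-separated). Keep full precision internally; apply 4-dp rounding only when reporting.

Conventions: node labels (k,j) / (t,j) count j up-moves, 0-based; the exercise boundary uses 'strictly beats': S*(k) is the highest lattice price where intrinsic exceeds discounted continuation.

params: Δt=0.06863 u=1.11660 d=0.89558 q=0.47743 e^(-rΔt)=0.99890
t_8 payoffs: 48.9602 42.4055 34.2331 24.0439 11.3400 0.0000 0.0000 0.0000 0.0000
t_7: node(7,0) S=29.6566 payoff=45.8634 vs cont=45.7805 → 45.8634 [stop]  node(7,1) S=36.9756 payoff=38.5444 vs cont=38.4615 → 38.5444 [stop]  node(7,2) S=46.1009 payoff=29.4191 vs cont=29.3363 → 29.4191 [stop]  node(7,3) S=57.4782 payoff=18.0418 vs cont=17.9590 → 18.0418 [stop]  node(7,4) S=71.6633 payoff=3.8567 vs cont=5.9195 → 5.9195 [wait]  node(7,5) S=89.3492 payoff=0.0000 vs cont=0.0000 → 0.0000 [wait]  node(7,6) S=111.3998 payoff=0.0000 vs cont=0.0000 → 0.0000 [wait]  node(7,7) S=138.8923 payoff=0.0000 vs cont=0.0000 → 0.0000 [wait]  ⇒ S*(7)=57.4782
t_6: node(6,0) S=33.1145 payoff=42.4055 vs cont=42.3226 → 42.4055 [stop]  node(6,1) S=41.2869 payoff=34.2331 vs cont=34.1502 → 34.2331 [stop]  node(6,2) S=51.4761 payoff=24.0439 vs cont=23.9610 → 24.0439 [stop]  node(6,3) S=64.1800 payoff=11.3400 vs cont=12.2409 → 12.2409 [wait]  node(6,4) S=80.0191 payoff=0.0000 vs cont=3.0900 → 3.0900 [wait]  node(6,5) S=99.7671 payoff=0.0000 vs cont=0.0000 → 0.0000 [wait]  node(6,6) S=124.3888 payoff=0.0000 vs cont=0.0000 → 0.0000 [wait]  ⇒ S*(6)=51.4761
t_5: node(5,0) S=36.9756 payoff=38.5444 vs cont=38.4615 → 38.5444 [stop]  node(5,1) S=46.1009 payoff=29.4191 vs cont=29.3363 → 29.4191 [stop]  node(5,2) S=57.4782 payoff=18.0418 vs cont=18.3886 → 18.3886 [wait]  node(5,3) S=71.6633 payoff=3.8567 vs cont=7.8633 → 7.8633 [wait]  node(5,4) S=89.3492 payoff=0.0000 vs cont=1.6130 → 1.6130 [wait]  node(5,5) S=111.3998 payoff=0.0000 vs cont=0.0000 → 0.0000 [wait]  ⇒ S*(5)=46.1009
t_4: node(4,0) S=41.2869 payoff=34.2331 vs cont=34.1502 → 34.2331 [stop]  node(4,1) S=51.4761 payoff=24.0439 vs cont=24.1264 → 24.1264 [wait]  node(4,2) S=64.1800 payoff=11.3400 vs cont=13.3489 → 13.3489 [wait]  node(4,3) S=80.0191 payoff=0.0000 vs cont=4.8739 → 4.8739 [wait]  node(4,4) S=99.7671 payoff=0.0000 vs cont=0.8420 → 0.8420 [wait]  ⇒ S*(4)=41.2869
t_3: node(3,0) S=46.1009 payoff=29.4191 vs cont=29.3756 → 29.4191 [stop]  node(3,1) S=57.4782 payoff=18.0418 vs cont=18.9601 → 18.9601 [wait]  node(3,2) S=71.6633 payoff=3.8567 vs cont=9.2925 → 9.2925 [wait]  node(3,3) S=89.3492 payoff=0.0000 vs cont=2.9457 → 2.9457 [wait]  ⇒ S*(3)=46.1009
t_2: node(2,0) S=51.4761 payoff=24.0439 vs cont=24.3989 → 24.3989 [wait]  node(2,1) S=64.1800 payoff=11.3400 vs cont=14.3288 → 14.3288 [wait]  node(2,2) S=80.0191 payoff=0.0000 vs cont=6.2555 → 6.2555 [wait]  ⇒ S*(2)=-
t_1: node(1,0) S=57.4782 payoff=18.0418 vs cont=19.5697 → 19.5697 [wait]  node(1,1) S=71.6633 payoff=3.8567 vs cont=10.4629 → 10.4629 [wait]  ⇒ S*(1)=-
t_0: node(0,0) S=64.1800 payoff=11.3400 vs cont=15.2051 → 15.2051 [wait]  ⇒ S*(0)=-

price = 15.2051
boundary = - - - 46.1009 41.2869 46.1009 51.4761 57.4782
tree:
15.2051
19.5697 10.4629
24.3989 14.3288 6.2555
29.4191 18.9601 9.2925 2.9457
34.2331 24.1264 13.3489 4.8739 0.8420
38.5444 29.4191 18.3886 7.8633 1.6130 0.0000
42.4055 34.2331 24.0439 12.2409 3.0900 0.0000 0.0000
45.8634 38.5444 29.4191 18.0418 5.9195 0.0000 0.0000 0.0000
48.9602 42.4055 34.2331 24.0439 11.3400 0.0000 0.0000 0.0000 0.0000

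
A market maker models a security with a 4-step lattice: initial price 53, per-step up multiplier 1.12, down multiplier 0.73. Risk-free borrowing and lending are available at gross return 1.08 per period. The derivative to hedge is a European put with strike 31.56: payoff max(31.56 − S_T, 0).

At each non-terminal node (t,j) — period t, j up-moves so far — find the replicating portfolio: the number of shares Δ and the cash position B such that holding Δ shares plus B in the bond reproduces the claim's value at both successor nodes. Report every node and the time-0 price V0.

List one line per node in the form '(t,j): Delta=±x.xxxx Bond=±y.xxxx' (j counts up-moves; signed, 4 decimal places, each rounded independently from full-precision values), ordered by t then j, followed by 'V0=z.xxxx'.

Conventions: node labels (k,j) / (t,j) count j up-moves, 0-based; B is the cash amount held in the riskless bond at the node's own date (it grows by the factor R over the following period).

(0,0): Delta=-0.0095 Bond=0.5313
(1,0): Delta=-0.0934 Bond=3.8173
(1,1): Delta=-0.0033 Bond=0.2031
(2,0): Delta=-0.7081 Bond=21.4857
(2,1): Delta=-0.0476 Bond=2.1384
(2,2): Delta=0.0000 Bond=0.0000
(3,0): Delta=-1.0000 Bond=29.2222
(3,1): Delta=-0.6864 Bond=22.5169
(3,2): Delta=0.0000 Bond=0.0000
(3,3): Delta=0.0000 Bond=0.0000
V0=0.0254

No-arbitrage ⇒ martingale measure with p* = (R−d)/(u−d) = 0.8974.
Terminal payoffs: V(4,0)=16.5089, V(4,1)=8.4680, V(4,2)=0.0000, V(4,3)=0.0000, V(4,4)=0.0000
Node (3,0) S=20.6179: V=(p*·8.4680+(1−p*)·16.5089)/1.08=8.6043; Δ=(8.4680−16.5089)/(23.0920−15.0511)=-1.0000; B=V−Δ·S=29.2222
Node (3,1) S=31.6329: V=(p*·0.0000+(1−p*)·8.4680)/1.08=0.8042; Δ=(0.0000−8.4680)/(35.4289−23.0920)=-0.6864; B=V−Δ·S=22.5169
Node (3,2) S=48.5327: V=(p*·0.0000+(1−p*)·0.0000)/1.08=0.0000; Δ=(0.0000−0.0000)/(54.3567−35.4289)=0.0000; B=V−Δ·S=0.0000
Node (3,3) S=74.4612: V=(p*·0.0000+(1−p*)·0.0000)/1.08=0.0000; Δ=(0.0000−0.0000)/(83.3965−54.3567)=0.0000; B=V−Δ·S=0.0000
Node (2,0) S=28.2437: V=(p*·0.8042+(1−p*)·8.6043)/1.08=1.4854; Δ=(0.8042−8.6043)/(31.6329−20.6179)=-0.7081; B=V−Δ·S=21.4857
Node (2,1) S=43.3328: V=(p*·0.0000+(1−p*)·0.8042)/1.08=0.0764; Δ=(0.0000−0.8042)/(48.5327−31.6329)=-0.0476; B=V−Δ·S=2.1384
Node (2,2) S=66.4832: V=(p*·0.0000+(1−p*)·0.0000)/1.08=0.0000; Δ=(0.0000−0.0000)/(74.4612−48.5327)=0.0000; B=V−Δ·S=0.0000
Node (1,0) S=38.6900: V=(p*·0.0764+(1−p*)·1.4854)/1.08=0.2045; Δ=(0.0764−1.4854)/(43.3328−28.2437)=-0.0934; B=V−Δ·S=3.8173
Node (1,1) S=59.3600: V=(p*·0.0000+(1−p*)·0.0764)/1.08=0.0073; Δ=(0.0000−0.0764)/(66.4832−43.3328)=-0.0033; B=V−Δ·S=0.2031
Node (0,0) S=53.0000: V=(p*·0.0073+(1−p*)·0.2045)/1.08=0.0254; Δ=(0.0073−0.2045)/(59.3600−38.6900)=-0.0095; B=V−Δ·S=0.5313
Check: Δ(0,0)·S0 + B(0,0) = 0.0254 = V0.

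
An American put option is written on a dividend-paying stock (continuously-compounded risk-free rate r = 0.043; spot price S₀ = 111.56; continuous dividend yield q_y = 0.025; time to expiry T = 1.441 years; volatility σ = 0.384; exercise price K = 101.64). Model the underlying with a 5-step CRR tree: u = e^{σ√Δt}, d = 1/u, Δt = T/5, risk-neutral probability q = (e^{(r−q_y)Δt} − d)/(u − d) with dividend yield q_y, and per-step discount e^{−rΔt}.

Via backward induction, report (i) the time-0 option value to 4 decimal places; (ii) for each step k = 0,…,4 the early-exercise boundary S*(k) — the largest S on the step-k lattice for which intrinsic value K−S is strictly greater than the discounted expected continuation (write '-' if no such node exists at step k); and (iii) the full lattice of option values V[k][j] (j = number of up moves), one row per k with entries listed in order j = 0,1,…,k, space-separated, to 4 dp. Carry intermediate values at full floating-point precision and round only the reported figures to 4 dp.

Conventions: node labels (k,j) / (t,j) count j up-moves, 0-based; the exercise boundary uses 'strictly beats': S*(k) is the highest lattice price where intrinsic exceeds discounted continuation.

price = 14.0190
boundary = - - - 60.1066 73.8671
tree:
14.0190
20.8442 6.4236
30.0355 10.6687 1.6373
41.5334 17.4136 3.0765 0.0000
52.7305 27.7729 5.7808 0.0000 0.0000
61.8417 41.5334 10.8622 0.0000 0.0000 0.0000

Δt=0.28820  u=1.22893  d=0.81371  q=0.46117  discount=0.98768
step 5 (expiry): payoffs max(K−S,0) = 61.8417 41.5334 10.8622 0.0000 0.0000 0.0000
step 4: (k=4,j=0): S=48.9095, K−S=52.7305, hold=51.8298 ⇒ V=52.7305 exercise | (k=4,j=1): S=73.8671, K−S=27.7729, hold=27.0514 ⇒ V=27.7729 exercise | (k=4,j=2): S=111.5600, K−S=0.0000, hold=5.7808 ⇒ V=5.7808 continue | (k=4,j=3): S=168.4868, K−S=0.0000, hold=0.0000 ⇒ V=0.0000 continue | (k=4,j=4): S=254.4623, K−S=0.0000, hold=0.0000 ⇒ V=0.0000 continue  boundary S*=73.8671
step 3: (k=3,j=0): S=60.1066, K−S=41.5334, hold=40.7131 ⇒ V=41.5334 exercise | (k=3,j=1): S=90.7778, K−S=10.8622, hold=17.4136 ⇒ V=17.4136 continue | (k=3,j=2): S=137.0999, K−S=0.0000, hold=3.0765 ⇒ V=3.0765 continue | (k=3,j=3): S=207.0593, K−S=0.0000, hold=0.0000 ⇒ V=0.0000 continue  boundary S*=60.1066
step 2: (k=2,j=0): S=73.8671, K−S=27.7729, hold=30.0355 ⇒ V=30.0355 continue | (k=2,j=1): S=111.5600, K−S=0.0000, hold=10.6687 ⇒ V=10.6687 continue | (k=2,j=2): S=168.4868, K−S=0.0000, hold=1.6373 ⇒ V=1.6373 continue  boundary S*=-
step 1: (k=1,j=0): S=90.7778, K−S=10.8622, hold=20.8442 ⇒ V=20.8442 continue | (k=1,j=1): S=137.0999, K−S=0.0000, hold=6.4236 ⇒ V=6.4236 continue  boundary S*=-
step 0: (k=0,j=0): S=111.5600, K−S=0.0000, hold=14.0190 ⇒ V=14.0190 continue  boundary S*=-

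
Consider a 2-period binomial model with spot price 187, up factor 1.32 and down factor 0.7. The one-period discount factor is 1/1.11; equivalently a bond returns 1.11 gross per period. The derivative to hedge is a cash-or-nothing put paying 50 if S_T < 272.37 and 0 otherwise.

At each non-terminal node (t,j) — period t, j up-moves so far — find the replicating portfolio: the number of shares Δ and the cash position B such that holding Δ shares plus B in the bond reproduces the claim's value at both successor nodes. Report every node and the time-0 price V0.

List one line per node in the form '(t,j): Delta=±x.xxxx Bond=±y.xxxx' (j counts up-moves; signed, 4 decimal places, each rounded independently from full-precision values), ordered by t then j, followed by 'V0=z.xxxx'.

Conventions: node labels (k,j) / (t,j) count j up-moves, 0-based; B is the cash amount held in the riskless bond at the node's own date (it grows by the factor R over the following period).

Under the risk-neutral measure, an up-move has probability p* = (R−d)/(u−d) = 0.6613 and values discount at R = 1.11.
At maturity the claim pays: V(2,0)=50.0000, V(2,1)=50.0000, V(2,2)=0.0000
(1,0): S=130.9000. Δ = (V_up−V_dn)/(S_up−S_dn) = (50.0000−50.0000)/(172.7880−91.6300) = 0.0000. V = [p*·50.0000 + (1−p*)·50.0000]/1.11 = 45.0450. B = V − Δ·S = 45.0450.
(1,1): S=246.8400. Δ = (V_up−V_dn)/(S_up−S_dn) = (0.0000−50.0000)/(325.8288−172.7880) = -0.3267. V = [p*·0.0000 + (1−p*)·50.0000]/1.11 = 15.2572. B = V − Δ·S = 95.9024.
(0,0): S=187.0000. Δ = (V_up−V_dn)/(S_up−S_dn) = (15.2572−45.0450)/(246.8400−130.9000) = -0.2569. V = [p*·15.2572 + (1−p*)·45.0450]/1.11 = 22.8348. B = V − Δ·S = 70.8797.
Sanity check at the root: Δ(0,0)·S0 + B(0,0) reproduces V0 = 22.8348.

(0,0): Delta=-0.2569 Bond=70.8797
(1,0): Delta=0.0000 Bond=45.0450
(1,1): Delta=-0.3267 Bond=95.9024
V0=22.8348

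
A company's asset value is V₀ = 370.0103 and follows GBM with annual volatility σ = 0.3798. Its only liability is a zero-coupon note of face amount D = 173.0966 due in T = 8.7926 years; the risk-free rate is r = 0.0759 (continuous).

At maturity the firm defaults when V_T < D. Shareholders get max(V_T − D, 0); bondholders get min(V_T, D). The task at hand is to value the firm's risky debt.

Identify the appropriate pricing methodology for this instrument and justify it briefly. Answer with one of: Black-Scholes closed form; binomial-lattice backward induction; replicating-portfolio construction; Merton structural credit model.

Key observation: the question is about default risk generated by asset-value dynamics against a debt face of 173.0966 — the structural framework prices exactly that.

framework: Merton structural credit model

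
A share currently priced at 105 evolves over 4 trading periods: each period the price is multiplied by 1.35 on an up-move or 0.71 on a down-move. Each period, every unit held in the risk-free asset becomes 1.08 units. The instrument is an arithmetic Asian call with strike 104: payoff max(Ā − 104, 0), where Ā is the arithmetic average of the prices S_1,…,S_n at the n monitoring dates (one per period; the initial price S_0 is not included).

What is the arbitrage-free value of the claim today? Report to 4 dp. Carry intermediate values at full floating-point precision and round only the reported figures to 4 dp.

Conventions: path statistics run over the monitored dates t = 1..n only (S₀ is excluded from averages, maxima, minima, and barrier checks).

price = 25.3108

With p* = (R−d)/(u−d) = 0.5781, sum probability × payoff across the paths and divide by R^4.
Enumerate all 2^4 = 16 price paths (U = up ×1.35, D = down ×0.71); each path with k up-moves has probability p*^k·(1−p*)^(4−k).
DDDD: Ā=47.9359, payoff=0.0000, prob=0.031676
UDDD: Ā=91.1456, payoff=0.0000, prob=0.043408
DUDD: Ā=74.3456, payoff=0.0000, prob=0.043408
UUDD: Ā=141.3614, payoff=37.3614, prob=0.059485
DDUD: Ā=62.4176, payoff=0.0000, prob=0.043408
UDUD: Ā=118.6814, payoff=14.6814, prob=0.059485
DUUD: Ā=101.8814, payoff=0.0000, prob=0.059485
UUUD: Ā=193.7182, payoff=89.7182, prob=0.081517
DDDU: Ā=53.9488, payoff=0.0000, prob=0.043408
UDDU: Ā=102.5786, payoff=0.0000, prob=0.059485
DUDU: Ā=85.7786, payoff=0.0000, prob=0.059485
UUDU: Ā=163.1002, payoff=59.1002, prob=0.081517
DDUU: Ā=73.8506, payoff=0.0000, prob=0.059485
UDUU: Ā=140.4202, payoff=36.4202, prob=0.081517
DUUU: Ā=123.6202, payoff=19.6202, prob=0.081517
UUUU: Ā=235.0525, payoff=131.0525, prob=0.111709
Price = Σ prob·payoff / R^4 = 34.435011 / 1.360489 = 25.3108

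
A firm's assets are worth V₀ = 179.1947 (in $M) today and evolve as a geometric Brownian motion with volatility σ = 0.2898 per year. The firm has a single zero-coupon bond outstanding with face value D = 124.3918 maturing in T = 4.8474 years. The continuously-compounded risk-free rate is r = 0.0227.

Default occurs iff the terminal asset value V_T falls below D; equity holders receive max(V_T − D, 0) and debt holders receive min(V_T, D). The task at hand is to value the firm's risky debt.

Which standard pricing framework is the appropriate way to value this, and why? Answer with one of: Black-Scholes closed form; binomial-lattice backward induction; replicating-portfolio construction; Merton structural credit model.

Key observation: the asked-for credit quantity lives on the firm's capital structure — asset value, asset volatility, debt face 124.3918 — which is the structural model's domain.

framework: Merton structural credit model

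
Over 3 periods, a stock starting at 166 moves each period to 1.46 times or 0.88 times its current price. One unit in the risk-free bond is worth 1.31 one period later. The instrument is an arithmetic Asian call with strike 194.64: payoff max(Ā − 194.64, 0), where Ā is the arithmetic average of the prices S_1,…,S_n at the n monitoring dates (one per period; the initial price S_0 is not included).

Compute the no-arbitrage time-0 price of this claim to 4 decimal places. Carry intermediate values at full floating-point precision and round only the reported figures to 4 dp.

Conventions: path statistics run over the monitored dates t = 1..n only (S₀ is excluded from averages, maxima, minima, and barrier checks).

Under the martingale measure an up-move has probability p* = 0.7414; value the claim as the probability-weighted average of per-path payoffs, discounted 3 periods at R = 1.31.
Enumerate all 2^3 = 8 price paths (U = up ×1.46, D = down ×0.88); each path with k up-moves has probability p*^k·(1−p*)^(3−k).
DDD: Ā=129.2516, payoff=0.0000, prob=0.017298
UDD: Ā=214.4401, payoff=19.8001, prob=0.049587
DUD: Ā=182.3468, payoff=0.0000, prob=0.049587
UUD: Ā=302.5299, payoff=107.8899, prob=0.142149
DDU: Ā=154.1047, payoff=0.0000, prob=0.049587
UDU: Ā=255.6736, payoff=61.0336, prob=0.142149
DUU: Ā=223.5803, payoff=28.9403, prob=0.142149
UUU: Ā=370.9401, payoff=176.3001, prob=0.407494
Price = Σ prob·payoff / R^3 = 100.949246 / 2.248091 = 44.9044

price = 44.9044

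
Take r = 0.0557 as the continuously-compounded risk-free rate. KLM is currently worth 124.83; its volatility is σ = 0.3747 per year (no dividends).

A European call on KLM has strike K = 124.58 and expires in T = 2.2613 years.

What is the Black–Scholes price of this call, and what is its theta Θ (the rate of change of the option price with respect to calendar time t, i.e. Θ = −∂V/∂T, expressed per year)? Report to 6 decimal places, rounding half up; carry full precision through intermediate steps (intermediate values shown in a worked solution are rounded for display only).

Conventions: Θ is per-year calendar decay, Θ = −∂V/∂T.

σ√T = 0.3747·√2.2613 = 0.563460
d₁ = (ln(S/K) + (r+σ²/2)T) / (σ√T) = (ln(124.83/124.58) + (0.0557+0.3747²/2)·2.2613) / 0.563460 = (0.002005 + 0.284698) / 0.563460 = 0.508825
d₂ = d₁ − σ√T = 0.508825 − 0.563460 = -0.054634
e^{−rT} = 0.881655
N(d₁) = 0.694563,  N(d₂) = 0.478215
Call price V = S·N(d₁) − K·e^{−rT}·N(d₂) = 86.702257 − 52.525492 = 34.176765
φ(d₁) = (1/√(2π))·e^{−d₁²/2} = 0.350502
Θ = −S·φ(d₁)·σ/(2√T) − r·K·e^{−rT}·N(d₂) = −5.451092 − 2.925670 = -8.376762

price = 34.176765
Θ = -8.376762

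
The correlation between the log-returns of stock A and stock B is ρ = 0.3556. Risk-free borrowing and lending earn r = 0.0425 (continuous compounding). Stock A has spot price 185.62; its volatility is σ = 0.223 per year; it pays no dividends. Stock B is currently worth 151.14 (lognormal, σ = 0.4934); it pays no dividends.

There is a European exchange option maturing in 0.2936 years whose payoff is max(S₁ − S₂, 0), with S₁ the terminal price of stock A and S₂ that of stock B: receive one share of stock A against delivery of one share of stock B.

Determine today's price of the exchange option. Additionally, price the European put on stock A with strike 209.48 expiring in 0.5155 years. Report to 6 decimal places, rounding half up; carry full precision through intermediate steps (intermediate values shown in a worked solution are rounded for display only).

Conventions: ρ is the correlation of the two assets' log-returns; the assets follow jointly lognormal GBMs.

σ_eff = √(σ₁² + σ₂² − 2ρσ₁σ₂) = √(0.223² + 0.4934² − 2·0.3556·0.223·0.4934) = 0.463595
d₁ = (ln(S₁/S₂) + (q₂ − q₁ + σ_eff²/2)T) / (σ_eff√T) = (ln(185.62/151.14) + (0.0 − 0.0 + 0.107460)·0.2936) / 0.251198 = 0.943658
d₂ = d₁ − σ_eff√T = 0.943658 − 0.251198 = 0.692459
N(d₁) = 0.827328,  N(d₂) = 0.755676
V = S₁·e^{−q₁T}·N(d₁) − S₂·e^{−q₂T}·N(d₂) = 153.568567 − 114.212797 = 39.355770
[vanilla: stock A put K=209.48]
σ√T = 0.223·√0.5155 = 0.160110
d₁ = (ln(S/K) + (r+σ²/2)T) / (σ√T) = (ln(185.62/209.48) + (0.0425+0.223²/2)·0.5155) / 0.160110 = (-0.120927 + 0.034726) / 0.160110 = -0.538381
d₂ = d₁ − σ√T = -0.538381 − 0.160110 = -0.698491
e^{−rT} = 0.978330
N(−d₁) = 0.704843,  N(−d₂) = 0.757565
price = K·e^{−rT}·N(−d₂) − S·N(−d₁) = 155.255709 − 130.832941 = 24.422768

exchange price = 39.355770
price(stock A put K=209.48) = 24.422768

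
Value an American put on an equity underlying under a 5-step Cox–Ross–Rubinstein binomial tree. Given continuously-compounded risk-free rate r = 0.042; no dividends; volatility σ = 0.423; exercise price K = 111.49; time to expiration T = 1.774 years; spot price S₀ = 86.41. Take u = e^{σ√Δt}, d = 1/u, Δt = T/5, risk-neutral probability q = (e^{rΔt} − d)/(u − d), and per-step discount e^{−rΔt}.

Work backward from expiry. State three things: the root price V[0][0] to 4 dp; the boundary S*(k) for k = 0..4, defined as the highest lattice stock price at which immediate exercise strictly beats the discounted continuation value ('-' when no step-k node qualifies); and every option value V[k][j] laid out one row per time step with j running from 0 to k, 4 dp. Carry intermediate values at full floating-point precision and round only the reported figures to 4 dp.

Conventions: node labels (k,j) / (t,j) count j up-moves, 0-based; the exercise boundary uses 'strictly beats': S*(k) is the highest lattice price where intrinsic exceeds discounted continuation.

Δt=0.35480, u=1.28655, d=0.77728, q=0.46682, disc=e^(-rΔt)=0.98521
k=5 terminal: V=max(K-S,0) → 86.9746 70.9121 44.3256 0.3196 0.0000 0.0000
k=4: j=0 S=31.5402 intr=79.9498 cont=78.3008 V=79.9498[EX]; j=1 S=52.2052 intr=59.2848 cont=57.6357 V=59.2848[EX]; j=2 S=86.4100 intr=25.0800 cont=23.4309 V=25.0800[EX]; j=3 S=143.0257 intr=0.0000 cont=0.1679 V=0.1679[hold]; j=4 S=236.7358 intr=0.0000 cont=0.0000 V=0.0000[hold]  S*(4)=86.4100
k=3: j=0 S=40.5779 intr=70.9121 cont=69.2631 V=70.9121[EX]; j=1 S=67.1644 intr=44.3256 cont=42.6766 V=44.3256[EX]; j=2 S=111.1704 intr=0.3196 cont=13.2516 V=13.2516[hold]; j=3 S=184.0090 intr=0.0000 cont=0.0882 V=0.0882[hold]  S*(3)=67.1644
k=2: j=0 S=52.2052 intr=59.2848 cont=57.6357 V=59.2848[EX]; j=1 S=86.4100 intr=25.0800 cont=29.3785 V=29.3785[hold]; j=2 S=143.0257 intr=0.0000 cont=7.0015 V=7.0015[hold]  S*(2)=52.2052
k=1: j=0 S=67.1644 intr=44.3256 cont=44.6535 V=44.6535[hold]; j=1 S=111.1704 intr=0.3196 cont=18.6524 V=18.6524[hold]  S*(1)=-
k=0: j=0 S=86.4100 intr=25.0800 cont=32.0347 V=32.0347[hold]  S*(0)=-

price = 32.0347
boundary = - - 52.2052 67.1644 86.4100
tree:
32.0347
44.6535 18.6524
59.2848 29.3785 7.0015
70.9121 44.3256 13.2516 0.0882
79.9498 59.2848 25.0800 0.1679 0.0000
86.9746 70.9121 44.3256 0.3196 0.0000 0.0000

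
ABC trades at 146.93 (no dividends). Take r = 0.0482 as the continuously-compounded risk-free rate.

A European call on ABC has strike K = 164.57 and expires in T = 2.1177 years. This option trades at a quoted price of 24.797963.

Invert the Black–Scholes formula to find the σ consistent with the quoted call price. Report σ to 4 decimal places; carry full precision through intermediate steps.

At σ = 0.3011 the Black–Scholes value reproduces the quote:
σ√T = 0.3011·√2.1177 = 0.438170
d₁ = (ln(S/K) + (r+σ²/2)T) / (σ√T) = (ln(146.93/164.57) + (0.0482+0.3011²/2)·2.1177) / 0.438170 = (-0.113380 + 0.198070) / 0.438170 = 0.193281
d₂ = d₁ − σ√T = 0.193281 − 0.438170 = -0.244889
e^{−rT} = 0.902964
N(d₁) = 0.576631,  N(d₂) = 0.403271
V = S·N(d₁) − K·e^{−rT}·N(d₂) = 84.724331 − 59.926368 = 24.797963 (the quoted price), and the Black–Scholes price is strictly increasing in σ, so σ is unique

sigma = 0.3011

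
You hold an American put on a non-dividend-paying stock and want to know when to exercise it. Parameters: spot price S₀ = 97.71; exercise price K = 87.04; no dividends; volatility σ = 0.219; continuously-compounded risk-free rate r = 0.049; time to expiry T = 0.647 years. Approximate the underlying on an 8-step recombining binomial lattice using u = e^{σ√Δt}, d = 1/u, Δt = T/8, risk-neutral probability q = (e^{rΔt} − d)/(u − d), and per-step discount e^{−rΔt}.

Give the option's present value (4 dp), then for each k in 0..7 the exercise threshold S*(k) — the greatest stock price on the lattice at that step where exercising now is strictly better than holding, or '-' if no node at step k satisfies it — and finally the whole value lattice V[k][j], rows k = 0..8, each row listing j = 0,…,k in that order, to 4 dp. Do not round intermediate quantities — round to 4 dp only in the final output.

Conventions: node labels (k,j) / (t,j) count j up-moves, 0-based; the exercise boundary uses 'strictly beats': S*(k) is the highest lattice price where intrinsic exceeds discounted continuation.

Δt=0.08088, u=1.06426, d=0.93962, q=0.51629, disc=e^(-rΔt)=0.99604
k=8 terminal: V=max(K-S,0) → 27.6717 19.7964 10.8765 0.7733 0.0000 0.0000 0.0000 0.0000 0.0000
k=7: j=0 S=63.1834 intr=23.8566 cont=23.5124 V=23.8566[EX]; j=1 S=71.5647 intr=15.4753 cont=15.1310 V=15.4753[EX]; j=2 S=81.0578 intr=5.9822 cont=5.6379 V=5.9822[EX]; j=3 S=91.8102 intr=0.0000 cont=0.3726 V=0.3726[hold]; j=4 S=103.9889 intr=0.0000 cont=0.0000 V=0.0000[hold]; j=5 S=117.7831 intr=0.0000 cont=0.0000 V=0.0000[hold]; j=6 S=133.4072 intr=0.0000 cont=0.0000 V=0.0000[hold]; j=7 S=151.1037 intr=0.0000 cont=0.0000 V=0.0000[hold]  S*(7)=81.0578
k=6: j=0 S=67.2436 intr=19.7964 cont=19.4522 V=19.7964[EX]; j=1 S=76.1635 intr=10.8765 cont=10.5323 V=10.8765[EX]; j=2 S=86.2667 intr=0.7733 cont=3.0738 V=3.0738[hold]; j=3 S=97.7100 intr=0.0000 cont=0.1795 V=0.1795[hold]; j=4 S=110.6713 intr=0.0000 cont=0.0000 V=0.0000[hold]; j=5 S=125.3520 intr=0.0000 cont=0.0000 V=0.0000[hold]; j=6 S=141.9800 intr=0.0000 cont=0.0000 V=0.0000[hold]  S*(6)=76.1635
k=5: j=0 S=71.5647 intr=15.4753 cont=15.1310 V=15.4753[EX]; j=1 S=81.0578 intr=5.9822 cont=6.8209 V=6.8209[hold]; j=2 S=91.8102 intr=0.0000 cont=1.5732 V=1.5732[hold]; j=3 S=103.9889 intr=0.0000 cont=0.0865 V=0.0865[hold]; j=4 S=117.7831 intr=0.0000 cont=0.0000 V=0.0000[hold]; j=5 S=133.4072 intr=0.0000 cont=0.0000 V=0.0000[hold]  S*(5)=71.5647
k=4: j=0 S=76.1635 intr=10.8765 cont=10.9636 V=10.9636[hold]; j=1 S=86.2667 intr=0.7733 cont=4.0953 V=4.0953[hold]; j=2 S=97.7100 intr=0.0000 cont=0.8025 V=0.8025[hold]; j=3 S=110.6713 intr=0.0000 cont=0.0417 V=0.0417[hold]; j=4 S=125.3520 intr=0.0000 cont=0.0000 V=0.0000[hold]  S*(4)=-
k=3: j=0 S=81.0578 intr=5.9822 cont=7.3882 V=7.3882[hold]; j=1 S=91.8102 intr=0.0000 cont=2.3858 V=2.3858[hold]; j=2 S=103.9889 intr=0.0000 cont=0.4080 V=0.4080[hold]; j=3 S=117.7831 intr=0.0000 cont=0.0201 V=0.0201[hold]  S*(3)=-
k=2: j=0 S=86.2667 intr=0.7733 cont=4.7865 V=4.7865[hold]; j=1 S=97.7100 intr=0.0000 cont=1.3593 V=1.3593[hold]; j=2 S=110.6713 intr=0.0000 cont=0.2069 V=0.2069[hold]  S*(2)=-
k=1: j=0 S=91.8102 intr=0.0000 cont=3.0051 V=3.0051[hold]; j=1 S=103.9889 intr=0.0000 cont=0.7613 V=0.7613[hold]  S*(1)=-
k=0: j=0 S=97.7100 intr=0.0000 cont=1.8394 V=1.8394[hold]  S*(0)=-

price = 1.8394
boundary = - - - - - 71.5647 76.1635 81.0578
tree:
1.8394
3.0051 0.7613
4.7865 1.3593 0.2069
7.3882 2.3858 0.4080 0.0201
10.9636 4.0953 0.8025 0.0417 0.0000
15.4753 6.8209 1.5732 0.0865 0.0000 0.0000
19.7964 10.8765 3.0738 0.1795 0.0000 0.0000 0.0000
23.8566 15.4753 5.9822 0.3726 0.0000 0.0000 0.0000 0.0000
27.6717 19.7964 10.8765 0.7733 0.0000 0.0000 0.0000 0.0000 0.0000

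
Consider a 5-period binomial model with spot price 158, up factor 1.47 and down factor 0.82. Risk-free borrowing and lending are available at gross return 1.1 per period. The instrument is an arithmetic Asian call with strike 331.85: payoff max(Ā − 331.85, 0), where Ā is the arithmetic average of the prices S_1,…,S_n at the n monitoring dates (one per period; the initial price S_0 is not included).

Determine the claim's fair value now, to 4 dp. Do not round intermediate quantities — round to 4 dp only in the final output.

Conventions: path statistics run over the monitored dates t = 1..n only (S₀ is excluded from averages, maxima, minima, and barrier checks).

price = 6.3740

No-arbitrage gives p* = (R−d)/(u−d) = 0.4308: enumerate every path, weight its payoff by its p*-probability, and discount by R^5.
Enumerate all 2^5 = 32 price paths (U = up ×1.47, D = down ×0.82); each path with k up-moves has probability p*^k·(1−p*)^(5−k).
DDDDD: Ā=90.5855, payoff=0.0000, prob=0.059764
UDDDD: Ā=162.3911, payoff=0.0000, prob=0.045227
DUDDD: Ā=141.8511, payoff=0.0000, prob=0.045227
UUDDD: Ā=254.2940, payoff=0.0000, prob=0.034226
DDUDD: Ā=125.0083, payoff=0.0000, prob=0.045227
UDUDD: Ā=224.1002, payoff=0.0000, prob=0.034226
DUUDD: Ā=203.5602, payoff=0.0000, prob=0.034226
UUUDD: Ā=364.9189, payoff=33.0689, prob=0.025901
DDDUD: Ā=111.1972, payoff=0.0000, prob=0.045227
UDDUD: Ā=199.3413, payoff=0.0000, prob=0.034226
DUDUD: Ā=178.8013, payoff=0.0000, prob=0.034226
UUDUD: Ā=320.5340, payoff=0.0000, prob=0.025901
DDUUD: Ā=161.9585, payoff=0.0000, prob=0.034226
UDUUD: Ā=290.3402, payoff=0.0000, prob=0.025901
DUUUD: Ā=269.8002, payoff=0.0000, prob=0.025901
UUUUD: Ā=483.6662, payoff=151.8162, prob=0.019600
DDDDU: Ā=99.8721, payoff=0.0000, prob=0.045227
UDDDU: Ā=179.0390, payoff=0.0000, prob=0.034226
DUDDU: Ā=158.4990, payoff=0.0000, prob=0.034226
UUDDU: Ā=284.1384, payoff=0.0000, prob=0.025901
DDUDU: Ā=141.6562, payoff=0.0000, prob=0.034226
UDUDU: Ā=253.9446, payoff=0.0000, prob=0.025901
DUUDU: Ā=233.4046, payoff=0.0000, prob=0.025901
UUUDU: Ā=418.4204, payoff=86.5704, prob=0.019600
DDDUU: Ā=127.8451, payoff=0.0000, prob=0.034226
UDDUU: Ā=229.1857, payoff=0.0000, prob=0.025901
DUDUU: Ā=208.6457, payoff=0.0000, prob=0.025901
UUDUU: Ā=374.0355, payoff=42.1855, prob=0.019600
DDUUU: Ā=191.8029, payoff=0.0000, prob=0.025901
UDUUU: Ā=343.8417, payoff=11.9917, prob=0.019600
DUUUU: Ā=323.3017, payoff=0.0000, prob=0.019600
UUUUU: Ā=579.5775, payoff=247.7275, prob=0.014833
Price = Σ prob·payoff / R^5 = 10.265398 / 1.610510 = 6.3740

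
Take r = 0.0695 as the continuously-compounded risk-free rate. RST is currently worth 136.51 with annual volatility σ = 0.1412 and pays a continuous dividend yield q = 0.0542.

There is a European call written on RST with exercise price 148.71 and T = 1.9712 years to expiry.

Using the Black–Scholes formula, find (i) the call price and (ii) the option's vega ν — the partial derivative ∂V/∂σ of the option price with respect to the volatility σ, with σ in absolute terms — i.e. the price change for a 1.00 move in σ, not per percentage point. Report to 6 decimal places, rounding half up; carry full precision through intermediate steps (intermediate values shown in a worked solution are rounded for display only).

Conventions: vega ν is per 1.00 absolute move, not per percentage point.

price = 6.851503
ν = 67.602476

σ√T = 0.1412·√1.9712 = 0.198244
d₁ = (ln(S/K) + (r−q+σ²/2)T) / (σ√T) = (ln(136.51/148.71) + (0.0695−0.0542+0.1412²/2)·1.9712) / 0.198244 = (-0.085600 + 0.049810) / 0.198244 = -0.180538
d₂ = d₁ − σ√T = -0.180538 − 0.198244 = -0.378782
e^{−rT} = 0.871972
e^{−qT} = 0.898670
N(d₁) = 0.428365,  N(d₂) = 0.352425
Call price V = S·e^{−qT}·N(d₁) − K·e^{−rT}·N(d₂) = 52.550766 − 45.699263 = 6.851503
φ(d₁) = (1/√(2π))·e^{−d₁²/2} = 0.392493
ν = S·e^{−qT}·φ(d₁)·√T = 67.602476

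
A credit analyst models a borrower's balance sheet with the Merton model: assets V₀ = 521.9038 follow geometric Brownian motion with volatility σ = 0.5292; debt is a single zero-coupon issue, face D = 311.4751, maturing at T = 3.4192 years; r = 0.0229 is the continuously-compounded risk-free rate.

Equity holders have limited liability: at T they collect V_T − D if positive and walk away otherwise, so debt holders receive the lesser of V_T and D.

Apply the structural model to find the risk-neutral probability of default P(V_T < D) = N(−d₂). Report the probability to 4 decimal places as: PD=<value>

With assets at 521.9038 and a single debt payment of 311.4751 at 3.4192 years:
d₁ = [ln(V₀/D) + (r + σ²/2)T] / (σ√T)
   = [ln(521.9038/311.4751) + (0.0229 + 0.5·0.5292²)·3.4192] / (0.5292·√3.4192)
   = [0.516164 + 0.557078] / 0.978548 = 1.096770
d₂ = d₁ − σ√T = 1.096770 − 0.978548 = 0.118222
risk-neutral PD = N(−d₂) = N(-0.118222) = 0.452946

PD=0.4529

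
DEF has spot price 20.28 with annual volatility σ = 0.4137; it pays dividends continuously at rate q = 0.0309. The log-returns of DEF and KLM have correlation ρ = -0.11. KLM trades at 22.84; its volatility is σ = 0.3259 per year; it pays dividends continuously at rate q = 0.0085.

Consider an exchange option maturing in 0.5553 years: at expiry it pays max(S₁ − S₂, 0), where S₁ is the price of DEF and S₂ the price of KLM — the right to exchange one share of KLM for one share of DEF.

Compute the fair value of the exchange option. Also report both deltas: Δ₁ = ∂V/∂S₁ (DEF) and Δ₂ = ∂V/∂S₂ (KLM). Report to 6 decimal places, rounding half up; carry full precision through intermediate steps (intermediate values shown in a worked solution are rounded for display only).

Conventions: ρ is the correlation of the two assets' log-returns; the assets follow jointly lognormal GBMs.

σ_eff = √(σ₁² + σ₂² − 2ρσ₁σ₂) = √(0.4137² + 0.3259² − 2·-0.11·0.4137·0.3259) = 0.554094
d₁ = (ln(S₁/S₂) + (q₂ − q₁ + σ_eff²/2)T) / (σ_eff√T) = (ln(20.28/22.84) + (0.0085 − 0.0309 + 0.153510)·0.5553) / 0.412902 = -0.111583
d₂ = d₁ − σ_eff√T = -0.111583 − 0.412902 = -0.524485
N(d₁) = 0.455577,  N(d₂) = 0.299971
V = S₁·e^{−q₁T}·N(d₁) − S₂·e^{−q₂T}·N(d₂) = 9.081923 − 6.819066 = 2.262857
Key observation: no risk-free rate is needed — with the second asset as numeraire the exchange option is a call on the ratio S₁/S₂, and r cancels out of the value.
Δ₁ = e^{−q₁T}·N(d₁) = 0.447827;  Δ₂ = −e^{−q₂T}·N(d₂) = -0.298558

exchange price = 2.262857
Δ1 = 0.447827
Δ2 = -0.298558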